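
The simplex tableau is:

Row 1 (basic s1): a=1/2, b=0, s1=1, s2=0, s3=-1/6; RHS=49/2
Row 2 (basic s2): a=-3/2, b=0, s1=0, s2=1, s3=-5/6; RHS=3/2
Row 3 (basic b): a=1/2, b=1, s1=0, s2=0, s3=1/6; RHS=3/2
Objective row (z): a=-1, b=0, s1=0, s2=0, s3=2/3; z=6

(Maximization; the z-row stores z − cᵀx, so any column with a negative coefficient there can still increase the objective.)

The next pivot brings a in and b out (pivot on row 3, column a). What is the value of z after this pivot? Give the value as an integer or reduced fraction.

Minimum ratio for a: (3/2)/(1/2) = 3.
z changes by −(z-row coeff of a)·ratio = −(-1)·3 = 3.
New z = 6 + 3 = 9.

9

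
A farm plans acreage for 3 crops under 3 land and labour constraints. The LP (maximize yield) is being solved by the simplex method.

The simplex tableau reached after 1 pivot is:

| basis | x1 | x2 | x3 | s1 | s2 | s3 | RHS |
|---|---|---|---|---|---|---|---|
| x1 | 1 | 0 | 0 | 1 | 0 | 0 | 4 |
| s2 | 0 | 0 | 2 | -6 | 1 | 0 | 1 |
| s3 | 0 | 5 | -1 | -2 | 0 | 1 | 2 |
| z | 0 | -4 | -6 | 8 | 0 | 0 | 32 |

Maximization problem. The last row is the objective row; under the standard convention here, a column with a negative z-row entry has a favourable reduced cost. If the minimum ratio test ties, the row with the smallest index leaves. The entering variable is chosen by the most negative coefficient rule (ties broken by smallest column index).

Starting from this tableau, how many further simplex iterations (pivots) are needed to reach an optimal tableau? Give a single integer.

3

pivot: x3 in, s2 out → z = 35
pivot: s1 in, x1 out → z = 75
pivot: x2 in, s3 out → z = 93
No improving column remains; optimal.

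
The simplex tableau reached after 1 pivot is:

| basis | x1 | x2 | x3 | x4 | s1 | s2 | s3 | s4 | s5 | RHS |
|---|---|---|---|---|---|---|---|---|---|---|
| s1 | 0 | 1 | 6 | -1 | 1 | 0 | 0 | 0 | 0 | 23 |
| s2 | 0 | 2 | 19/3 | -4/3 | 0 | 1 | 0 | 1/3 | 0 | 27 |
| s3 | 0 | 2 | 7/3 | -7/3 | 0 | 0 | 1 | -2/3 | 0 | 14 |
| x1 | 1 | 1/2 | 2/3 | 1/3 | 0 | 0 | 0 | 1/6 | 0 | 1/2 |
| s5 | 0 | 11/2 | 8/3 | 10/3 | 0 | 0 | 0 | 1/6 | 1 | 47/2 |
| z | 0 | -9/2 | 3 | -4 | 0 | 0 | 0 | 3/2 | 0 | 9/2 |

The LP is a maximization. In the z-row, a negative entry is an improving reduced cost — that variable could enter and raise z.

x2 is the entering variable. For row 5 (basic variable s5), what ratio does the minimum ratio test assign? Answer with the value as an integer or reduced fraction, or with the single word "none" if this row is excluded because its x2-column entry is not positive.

47/11

Ratio = RHS / (x2 entry) = (47/2) / (11/2) = 47/11.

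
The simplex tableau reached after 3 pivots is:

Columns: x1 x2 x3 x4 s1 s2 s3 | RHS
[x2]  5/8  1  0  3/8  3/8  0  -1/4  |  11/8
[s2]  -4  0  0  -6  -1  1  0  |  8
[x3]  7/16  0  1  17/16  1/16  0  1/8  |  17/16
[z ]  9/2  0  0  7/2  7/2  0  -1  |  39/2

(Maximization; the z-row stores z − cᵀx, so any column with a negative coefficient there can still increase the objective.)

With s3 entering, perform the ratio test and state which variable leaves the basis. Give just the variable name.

x3

Ratios: row 1 (x2): entry -1/4 ≤ 0, skip; row 2 (s2): entry 0 ≤ 0, skip; row 3 (x3): (17/16)/(1/8) = 17/2.
Minimum ratio 17/2 is in the x3 row, so x3 leaves.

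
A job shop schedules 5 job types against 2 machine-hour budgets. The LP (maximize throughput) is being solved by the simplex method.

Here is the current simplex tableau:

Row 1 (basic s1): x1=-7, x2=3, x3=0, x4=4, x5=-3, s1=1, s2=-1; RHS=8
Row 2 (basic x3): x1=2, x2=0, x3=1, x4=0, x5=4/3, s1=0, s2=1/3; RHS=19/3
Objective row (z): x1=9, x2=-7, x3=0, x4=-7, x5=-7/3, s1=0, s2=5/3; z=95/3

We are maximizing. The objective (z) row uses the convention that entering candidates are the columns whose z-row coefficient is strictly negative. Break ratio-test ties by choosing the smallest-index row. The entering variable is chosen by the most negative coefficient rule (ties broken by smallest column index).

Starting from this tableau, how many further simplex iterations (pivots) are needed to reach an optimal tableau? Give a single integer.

2

pivot: x2 in, s1 out → z = 151/3
pivot: x5 in, x3 out → z = 284/3
No improving column remains; optimal.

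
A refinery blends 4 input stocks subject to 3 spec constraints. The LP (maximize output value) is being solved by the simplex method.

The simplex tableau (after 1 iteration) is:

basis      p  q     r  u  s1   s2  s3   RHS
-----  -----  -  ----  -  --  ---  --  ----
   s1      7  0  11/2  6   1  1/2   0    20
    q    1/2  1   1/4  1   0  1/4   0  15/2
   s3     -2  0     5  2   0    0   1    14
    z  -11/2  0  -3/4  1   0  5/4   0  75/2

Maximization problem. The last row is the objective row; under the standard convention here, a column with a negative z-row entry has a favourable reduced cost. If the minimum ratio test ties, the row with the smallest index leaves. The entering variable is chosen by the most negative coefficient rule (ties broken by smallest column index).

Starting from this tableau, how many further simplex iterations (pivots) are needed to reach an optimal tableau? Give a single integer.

pivot: p in, s1 out → z = 745/14
No improving column remains; optimal.

1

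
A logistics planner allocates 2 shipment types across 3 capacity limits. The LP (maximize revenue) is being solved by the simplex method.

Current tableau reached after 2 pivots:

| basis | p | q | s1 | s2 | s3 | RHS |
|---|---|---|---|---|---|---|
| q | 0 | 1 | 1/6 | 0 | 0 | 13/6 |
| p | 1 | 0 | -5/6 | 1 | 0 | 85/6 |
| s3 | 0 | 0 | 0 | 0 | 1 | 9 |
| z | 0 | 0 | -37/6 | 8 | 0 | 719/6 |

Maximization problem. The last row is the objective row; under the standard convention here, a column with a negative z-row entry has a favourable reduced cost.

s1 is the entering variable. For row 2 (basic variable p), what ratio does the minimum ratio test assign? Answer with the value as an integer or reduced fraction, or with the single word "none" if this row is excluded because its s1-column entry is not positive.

none

The s1 entry in row 2 is -5/6 ≤ 0, so this row gives no ratio.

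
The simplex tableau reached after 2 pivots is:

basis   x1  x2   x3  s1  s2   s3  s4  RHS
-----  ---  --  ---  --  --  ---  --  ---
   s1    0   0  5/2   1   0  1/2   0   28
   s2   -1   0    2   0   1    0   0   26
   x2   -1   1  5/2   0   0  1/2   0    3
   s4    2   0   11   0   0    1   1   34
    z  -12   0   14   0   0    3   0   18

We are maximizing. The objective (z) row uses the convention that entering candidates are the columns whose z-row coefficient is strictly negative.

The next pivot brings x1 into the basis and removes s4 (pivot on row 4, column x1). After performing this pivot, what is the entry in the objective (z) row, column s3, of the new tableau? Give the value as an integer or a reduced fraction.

Pivot element is row 4, column x1: 2.
Normalize row 4: new (row 4, s3) = 1/2 = 1/2.
z-row ← z-row − (-12)·(new row 4): 3 − (-12)·(1/2) = 9.

9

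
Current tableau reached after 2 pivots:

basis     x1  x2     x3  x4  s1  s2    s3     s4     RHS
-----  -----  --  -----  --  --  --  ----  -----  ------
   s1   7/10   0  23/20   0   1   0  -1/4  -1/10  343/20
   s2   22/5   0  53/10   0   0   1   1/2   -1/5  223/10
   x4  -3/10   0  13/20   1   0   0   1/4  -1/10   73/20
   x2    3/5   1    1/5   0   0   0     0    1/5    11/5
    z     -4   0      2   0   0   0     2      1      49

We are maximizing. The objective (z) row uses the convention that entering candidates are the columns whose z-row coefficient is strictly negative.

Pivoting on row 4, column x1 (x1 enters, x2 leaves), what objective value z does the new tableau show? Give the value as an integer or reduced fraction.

191/3

Minimum ratio for x1: (11/5)/(3/5) = 11/3.
z changes by −(z-row coeff of x1)·ratio = −(-4)·(11/3) = 44/3.
New z = 49 + (44/3) = 191/3.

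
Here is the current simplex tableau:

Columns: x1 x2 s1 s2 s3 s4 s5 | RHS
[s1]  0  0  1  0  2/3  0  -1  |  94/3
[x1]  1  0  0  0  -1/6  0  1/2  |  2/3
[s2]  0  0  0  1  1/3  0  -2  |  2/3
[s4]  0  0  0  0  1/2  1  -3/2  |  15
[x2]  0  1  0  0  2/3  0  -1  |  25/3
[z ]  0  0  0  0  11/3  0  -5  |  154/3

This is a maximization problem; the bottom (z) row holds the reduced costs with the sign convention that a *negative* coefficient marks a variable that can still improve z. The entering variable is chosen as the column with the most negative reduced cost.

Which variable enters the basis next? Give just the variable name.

Objective-row coefficients: x1: 0, x2: 0, s1: 0, s2: 0, s3: 11/3, s4: 0, s5: -5.
The most negative is -5 in column s5, so s5 enters.

s5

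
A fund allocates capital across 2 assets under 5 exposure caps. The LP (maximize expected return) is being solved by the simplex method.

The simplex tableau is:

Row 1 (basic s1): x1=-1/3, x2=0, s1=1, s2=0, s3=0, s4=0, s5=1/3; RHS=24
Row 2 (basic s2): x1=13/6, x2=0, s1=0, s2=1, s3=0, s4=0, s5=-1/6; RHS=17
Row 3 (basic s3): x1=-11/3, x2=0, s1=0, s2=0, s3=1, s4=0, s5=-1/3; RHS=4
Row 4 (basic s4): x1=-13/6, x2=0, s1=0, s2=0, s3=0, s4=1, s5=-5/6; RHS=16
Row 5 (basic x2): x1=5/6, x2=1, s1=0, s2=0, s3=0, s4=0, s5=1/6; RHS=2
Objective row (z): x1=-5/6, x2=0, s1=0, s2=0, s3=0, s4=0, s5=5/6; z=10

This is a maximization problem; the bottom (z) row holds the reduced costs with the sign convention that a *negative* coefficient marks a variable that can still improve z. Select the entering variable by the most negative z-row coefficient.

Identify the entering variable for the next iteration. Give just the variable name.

x1

Objective-row coefficients: x1: -5/6, x2: 0, s1: 0, s2: 0, s3: 0, s4: 0, s5: 5/6.
The most negative is -5/6 in column x1, so x1 enters.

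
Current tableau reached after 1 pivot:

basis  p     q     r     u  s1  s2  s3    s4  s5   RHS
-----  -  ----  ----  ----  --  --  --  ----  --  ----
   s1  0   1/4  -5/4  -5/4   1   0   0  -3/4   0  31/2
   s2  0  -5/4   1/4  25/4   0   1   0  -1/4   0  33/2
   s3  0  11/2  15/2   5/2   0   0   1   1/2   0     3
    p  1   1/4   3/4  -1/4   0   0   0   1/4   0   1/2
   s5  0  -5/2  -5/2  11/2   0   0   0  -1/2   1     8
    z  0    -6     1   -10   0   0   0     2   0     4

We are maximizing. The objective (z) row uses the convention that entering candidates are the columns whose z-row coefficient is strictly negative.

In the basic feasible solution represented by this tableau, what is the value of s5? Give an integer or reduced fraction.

8

s5 is basic (row 5); its value is the RHS of that row: 8.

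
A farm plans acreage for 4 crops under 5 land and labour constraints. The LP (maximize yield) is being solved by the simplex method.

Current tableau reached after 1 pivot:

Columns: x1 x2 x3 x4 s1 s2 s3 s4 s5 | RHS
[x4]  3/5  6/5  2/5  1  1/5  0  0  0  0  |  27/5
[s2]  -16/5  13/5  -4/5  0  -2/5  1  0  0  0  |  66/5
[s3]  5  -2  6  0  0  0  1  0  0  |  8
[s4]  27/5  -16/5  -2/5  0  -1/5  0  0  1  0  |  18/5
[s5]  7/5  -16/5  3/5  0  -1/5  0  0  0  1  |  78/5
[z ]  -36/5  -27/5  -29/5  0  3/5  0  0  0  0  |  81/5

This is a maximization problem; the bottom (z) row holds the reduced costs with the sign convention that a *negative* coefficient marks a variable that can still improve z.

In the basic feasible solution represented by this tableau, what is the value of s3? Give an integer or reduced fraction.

8

s3 is basic (row 3); its value is the RHS of that row: 8.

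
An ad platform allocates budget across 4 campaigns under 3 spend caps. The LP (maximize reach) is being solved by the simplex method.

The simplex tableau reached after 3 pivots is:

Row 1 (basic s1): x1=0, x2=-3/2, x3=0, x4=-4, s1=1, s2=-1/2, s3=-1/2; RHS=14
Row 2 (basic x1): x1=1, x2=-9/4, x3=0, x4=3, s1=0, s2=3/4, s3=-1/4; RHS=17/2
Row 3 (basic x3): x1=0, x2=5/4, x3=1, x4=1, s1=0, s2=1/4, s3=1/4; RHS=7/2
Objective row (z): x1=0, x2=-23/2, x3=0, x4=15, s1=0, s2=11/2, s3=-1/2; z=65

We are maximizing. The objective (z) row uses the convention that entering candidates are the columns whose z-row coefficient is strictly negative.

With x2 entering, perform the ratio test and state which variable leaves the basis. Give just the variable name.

Ratios: row 1 (s1): entry -3/2 ≤ 0, skip; row 2 (x1): entry -9/4 ≤ 0, skip; row 3 (x3): (7/2)/(5/4) = 14/5.
Minimum ratio 14/5 is in the x3 row, so x3 leaves.

x3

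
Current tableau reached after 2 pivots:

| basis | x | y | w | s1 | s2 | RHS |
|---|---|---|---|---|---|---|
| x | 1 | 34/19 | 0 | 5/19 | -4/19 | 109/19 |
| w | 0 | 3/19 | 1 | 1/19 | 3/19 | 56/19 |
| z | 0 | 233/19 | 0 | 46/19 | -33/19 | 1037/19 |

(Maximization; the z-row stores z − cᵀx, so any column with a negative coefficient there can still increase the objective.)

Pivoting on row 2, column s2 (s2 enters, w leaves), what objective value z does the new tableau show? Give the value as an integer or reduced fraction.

Minimum ratio for s2: (56/19)/(3/19) = 56/3.
z changes by −(z-row coeff of s2)·ratio = −(-33/19)·(56/3) = 616/19.
New z = 1037/19 + (616/19) = 87.

87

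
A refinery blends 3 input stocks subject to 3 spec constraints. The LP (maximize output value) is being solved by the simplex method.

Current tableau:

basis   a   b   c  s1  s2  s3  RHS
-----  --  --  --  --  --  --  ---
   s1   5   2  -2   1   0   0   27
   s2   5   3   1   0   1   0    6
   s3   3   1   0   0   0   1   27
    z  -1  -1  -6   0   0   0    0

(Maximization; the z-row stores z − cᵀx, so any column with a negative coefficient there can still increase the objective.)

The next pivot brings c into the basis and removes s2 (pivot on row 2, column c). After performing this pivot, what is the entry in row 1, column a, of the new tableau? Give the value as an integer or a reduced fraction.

15

Pivot element is row 2, column c: 1.
Normalize row 2: new (row 2, a) = 5/1 = 5.
row 1 ← row 1 − (-2)·(new row 2): 5 − (-2)·5 = 15.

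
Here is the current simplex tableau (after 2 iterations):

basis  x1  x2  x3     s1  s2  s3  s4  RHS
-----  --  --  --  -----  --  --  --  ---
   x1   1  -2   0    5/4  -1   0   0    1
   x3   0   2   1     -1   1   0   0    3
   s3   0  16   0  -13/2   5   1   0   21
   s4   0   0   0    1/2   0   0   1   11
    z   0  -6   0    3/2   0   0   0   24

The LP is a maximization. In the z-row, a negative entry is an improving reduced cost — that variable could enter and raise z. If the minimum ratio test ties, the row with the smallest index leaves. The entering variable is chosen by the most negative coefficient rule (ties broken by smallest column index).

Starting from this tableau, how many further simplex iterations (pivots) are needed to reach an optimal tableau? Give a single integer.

2

pivot: x2 in, s3 out → z = 255/8
pivot: s1 in, x1 out → z = 555/14
No improving column remains; optimal.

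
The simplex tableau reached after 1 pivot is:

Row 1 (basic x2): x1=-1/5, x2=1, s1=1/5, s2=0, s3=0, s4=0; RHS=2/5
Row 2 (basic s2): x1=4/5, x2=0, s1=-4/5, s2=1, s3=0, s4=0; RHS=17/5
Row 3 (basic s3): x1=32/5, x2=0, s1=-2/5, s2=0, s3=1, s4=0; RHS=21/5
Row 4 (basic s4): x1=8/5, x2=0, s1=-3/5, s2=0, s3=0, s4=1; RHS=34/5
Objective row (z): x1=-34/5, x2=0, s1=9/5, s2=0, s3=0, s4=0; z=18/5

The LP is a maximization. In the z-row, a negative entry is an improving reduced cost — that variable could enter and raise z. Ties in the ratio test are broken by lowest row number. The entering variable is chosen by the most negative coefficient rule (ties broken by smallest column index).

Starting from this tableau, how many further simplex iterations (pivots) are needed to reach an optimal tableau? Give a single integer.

1

pivot: x1 in, s3 out → z = 129/16
No improving column remains; optimal.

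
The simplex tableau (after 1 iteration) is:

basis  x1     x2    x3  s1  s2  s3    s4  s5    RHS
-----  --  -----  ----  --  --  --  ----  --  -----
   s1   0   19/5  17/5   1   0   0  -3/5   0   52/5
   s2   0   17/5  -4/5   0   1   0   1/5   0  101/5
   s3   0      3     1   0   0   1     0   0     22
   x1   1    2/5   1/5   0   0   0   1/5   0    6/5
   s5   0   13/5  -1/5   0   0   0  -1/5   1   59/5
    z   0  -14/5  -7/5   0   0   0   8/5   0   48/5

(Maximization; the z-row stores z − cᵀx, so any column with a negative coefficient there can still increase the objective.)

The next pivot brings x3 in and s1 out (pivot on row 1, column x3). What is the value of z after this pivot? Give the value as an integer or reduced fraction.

Minimum ratio for x3: (52/5)/(17/5) = 52/17.
z changes by −(z-row coeff of x3)·ratio = −(-7/5)·(52/17) = 364/85.
New z = 48/5 + (364/85) = 236/17.

236/17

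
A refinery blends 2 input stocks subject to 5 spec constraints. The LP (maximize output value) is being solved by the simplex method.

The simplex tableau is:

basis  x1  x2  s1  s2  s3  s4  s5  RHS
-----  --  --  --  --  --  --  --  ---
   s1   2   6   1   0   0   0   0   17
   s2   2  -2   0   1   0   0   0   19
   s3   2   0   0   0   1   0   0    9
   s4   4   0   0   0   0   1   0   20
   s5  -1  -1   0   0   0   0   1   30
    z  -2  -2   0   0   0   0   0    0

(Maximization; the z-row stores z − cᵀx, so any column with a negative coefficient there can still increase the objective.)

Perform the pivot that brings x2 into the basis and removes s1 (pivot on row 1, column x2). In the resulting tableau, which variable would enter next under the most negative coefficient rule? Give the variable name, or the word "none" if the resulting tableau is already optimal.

x1

Pivot element 6. New z-row = old z-row − (-2)·(row 1/6).
Updated z-row coefficients: x1: -4/3, x2: 0, s1: 1/3, s2: 0, s3: 0, s4: 0, s5: 0.
The most negative is -4/3 in column x1, so x1 would enter next.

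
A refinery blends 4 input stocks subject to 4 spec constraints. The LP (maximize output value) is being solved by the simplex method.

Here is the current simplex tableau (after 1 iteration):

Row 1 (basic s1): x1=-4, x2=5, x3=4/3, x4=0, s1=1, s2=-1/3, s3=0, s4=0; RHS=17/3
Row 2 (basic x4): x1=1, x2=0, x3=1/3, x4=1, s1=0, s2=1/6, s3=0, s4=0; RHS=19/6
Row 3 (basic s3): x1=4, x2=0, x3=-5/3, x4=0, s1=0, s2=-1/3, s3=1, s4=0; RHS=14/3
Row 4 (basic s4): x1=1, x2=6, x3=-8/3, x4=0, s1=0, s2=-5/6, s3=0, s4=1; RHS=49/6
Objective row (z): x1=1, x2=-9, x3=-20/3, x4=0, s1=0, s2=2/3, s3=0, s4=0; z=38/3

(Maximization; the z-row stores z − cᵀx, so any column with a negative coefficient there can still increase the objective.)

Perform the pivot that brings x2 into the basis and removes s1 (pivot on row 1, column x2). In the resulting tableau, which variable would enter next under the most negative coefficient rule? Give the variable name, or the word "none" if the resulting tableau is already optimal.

Pivot element 5. New z-row = old z-row − (-9)·(row 1/5).
Updated z-row coefficients: x1: -31/5, x2: 0, x3: -64/15, x4: 0, s1: 9/5, s2: 1/15, s3: 0, s4: 0.
The most negative is -31/5 in column x1, so x1 would enter next.

x1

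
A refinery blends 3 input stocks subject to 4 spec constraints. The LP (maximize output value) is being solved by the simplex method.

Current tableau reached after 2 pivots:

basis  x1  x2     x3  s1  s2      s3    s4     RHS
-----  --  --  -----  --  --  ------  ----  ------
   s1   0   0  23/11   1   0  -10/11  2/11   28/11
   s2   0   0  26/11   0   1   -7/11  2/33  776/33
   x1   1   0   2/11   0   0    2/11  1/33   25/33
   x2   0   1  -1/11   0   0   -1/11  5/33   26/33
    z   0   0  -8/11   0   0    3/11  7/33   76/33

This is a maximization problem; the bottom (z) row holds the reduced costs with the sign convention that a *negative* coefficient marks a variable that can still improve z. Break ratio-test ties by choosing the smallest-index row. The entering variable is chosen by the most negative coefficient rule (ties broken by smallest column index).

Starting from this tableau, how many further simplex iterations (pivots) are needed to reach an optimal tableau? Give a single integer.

pivot: x3 in, s1 out → z = 220/69
pivot: s3 in, x1 out → z = 59/18
No improving column remains; optimal.

2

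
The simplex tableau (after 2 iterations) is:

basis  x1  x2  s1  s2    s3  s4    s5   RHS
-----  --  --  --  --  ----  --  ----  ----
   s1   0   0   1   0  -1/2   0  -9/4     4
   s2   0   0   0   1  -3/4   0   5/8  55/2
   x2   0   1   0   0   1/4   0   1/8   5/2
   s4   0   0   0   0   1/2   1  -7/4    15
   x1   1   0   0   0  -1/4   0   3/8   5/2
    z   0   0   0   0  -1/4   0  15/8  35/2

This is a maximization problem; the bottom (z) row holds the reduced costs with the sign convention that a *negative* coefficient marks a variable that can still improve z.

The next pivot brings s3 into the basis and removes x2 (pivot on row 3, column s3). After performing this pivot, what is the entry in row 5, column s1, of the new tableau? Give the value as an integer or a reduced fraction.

0

Pivot element is row 3, column s3: 1/4.
Normalize row 3: new (row 3, s1) = 0/(1/4) = 0.
row 5 ← row 5 − (-1/4)·(new row 3): 0 − (-1/4)·0 = 0.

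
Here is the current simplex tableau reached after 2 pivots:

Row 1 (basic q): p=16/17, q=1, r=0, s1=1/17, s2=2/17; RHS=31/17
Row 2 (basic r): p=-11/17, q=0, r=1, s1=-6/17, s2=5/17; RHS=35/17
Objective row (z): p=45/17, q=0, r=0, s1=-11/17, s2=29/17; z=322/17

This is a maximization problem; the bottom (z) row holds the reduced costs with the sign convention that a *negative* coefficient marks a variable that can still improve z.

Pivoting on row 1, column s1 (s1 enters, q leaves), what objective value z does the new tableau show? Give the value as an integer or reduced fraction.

39

Minimum ratio for s1: (31/17)/(1/17) = 31.
z changes by −(z-row coeff of s1)·ratio = −(-11/17)·31 = 341/17.
New z = 322/17 + (341/17) = 39.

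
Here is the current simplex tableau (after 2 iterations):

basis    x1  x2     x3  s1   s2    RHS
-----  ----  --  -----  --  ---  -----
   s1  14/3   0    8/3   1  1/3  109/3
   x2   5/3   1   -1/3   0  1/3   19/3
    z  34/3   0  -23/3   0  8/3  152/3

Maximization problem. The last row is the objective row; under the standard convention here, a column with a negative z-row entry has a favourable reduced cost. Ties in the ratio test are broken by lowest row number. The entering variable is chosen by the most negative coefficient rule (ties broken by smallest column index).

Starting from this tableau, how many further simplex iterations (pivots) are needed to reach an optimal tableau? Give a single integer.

1

pivot: x3 in, s1 out → z = 1241/8
No improving column remains; optimal.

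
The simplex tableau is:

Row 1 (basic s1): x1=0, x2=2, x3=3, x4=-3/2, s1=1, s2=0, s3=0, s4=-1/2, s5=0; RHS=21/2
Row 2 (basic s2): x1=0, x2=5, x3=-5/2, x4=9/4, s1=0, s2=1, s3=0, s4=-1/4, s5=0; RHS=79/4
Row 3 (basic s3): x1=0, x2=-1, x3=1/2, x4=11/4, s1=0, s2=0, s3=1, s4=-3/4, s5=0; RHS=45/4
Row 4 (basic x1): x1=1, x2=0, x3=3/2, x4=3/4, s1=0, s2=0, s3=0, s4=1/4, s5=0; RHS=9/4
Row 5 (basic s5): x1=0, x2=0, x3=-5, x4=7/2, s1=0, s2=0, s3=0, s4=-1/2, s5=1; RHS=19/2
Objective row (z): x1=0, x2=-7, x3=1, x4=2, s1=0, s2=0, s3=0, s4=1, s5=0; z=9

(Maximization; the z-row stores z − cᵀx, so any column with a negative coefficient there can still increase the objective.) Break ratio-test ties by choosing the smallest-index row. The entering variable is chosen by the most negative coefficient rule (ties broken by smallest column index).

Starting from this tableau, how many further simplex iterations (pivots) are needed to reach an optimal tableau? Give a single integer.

pivot: x2 in, s2 out → z = 733/20
pivot: x3 in, s1 out → z = 1531/40
No improving column remains; optimal.

2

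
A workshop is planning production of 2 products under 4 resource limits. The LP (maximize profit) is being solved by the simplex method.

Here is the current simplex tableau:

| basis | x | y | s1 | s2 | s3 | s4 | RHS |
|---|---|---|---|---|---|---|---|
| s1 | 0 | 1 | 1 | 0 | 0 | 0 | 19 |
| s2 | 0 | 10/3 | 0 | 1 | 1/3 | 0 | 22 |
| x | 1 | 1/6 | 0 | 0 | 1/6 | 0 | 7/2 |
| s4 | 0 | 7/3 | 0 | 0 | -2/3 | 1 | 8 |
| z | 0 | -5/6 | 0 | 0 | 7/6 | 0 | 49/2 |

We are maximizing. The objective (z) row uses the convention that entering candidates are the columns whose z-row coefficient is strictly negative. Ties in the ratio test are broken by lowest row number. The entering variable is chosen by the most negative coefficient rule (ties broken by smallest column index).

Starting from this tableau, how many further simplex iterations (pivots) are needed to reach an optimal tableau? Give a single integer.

pivot: y in, s4 out → z = 383/14
No improving column remains; optimal.

1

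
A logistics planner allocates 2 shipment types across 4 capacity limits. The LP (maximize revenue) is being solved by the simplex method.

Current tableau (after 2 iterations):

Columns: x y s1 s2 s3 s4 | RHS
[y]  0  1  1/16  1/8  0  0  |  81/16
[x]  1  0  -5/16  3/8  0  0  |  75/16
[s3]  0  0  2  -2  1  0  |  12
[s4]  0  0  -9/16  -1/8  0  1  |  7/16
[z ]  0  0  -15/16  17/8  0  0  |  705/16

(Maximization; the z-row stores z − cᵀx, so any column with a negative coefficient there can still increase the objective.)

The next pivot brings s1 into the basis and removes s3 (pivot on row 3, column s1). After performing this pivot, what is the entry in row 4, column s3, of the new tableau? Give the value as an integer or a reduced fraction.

9/32

Pivot element is row 3, column s1: 2.
Normalize row 3: new (row 3, s3) = 1/2 = 1/2.
row 4 ← row 4 − (-9/16)·(new row 3): 0 − (-9/16)·(1/2) = 9/32.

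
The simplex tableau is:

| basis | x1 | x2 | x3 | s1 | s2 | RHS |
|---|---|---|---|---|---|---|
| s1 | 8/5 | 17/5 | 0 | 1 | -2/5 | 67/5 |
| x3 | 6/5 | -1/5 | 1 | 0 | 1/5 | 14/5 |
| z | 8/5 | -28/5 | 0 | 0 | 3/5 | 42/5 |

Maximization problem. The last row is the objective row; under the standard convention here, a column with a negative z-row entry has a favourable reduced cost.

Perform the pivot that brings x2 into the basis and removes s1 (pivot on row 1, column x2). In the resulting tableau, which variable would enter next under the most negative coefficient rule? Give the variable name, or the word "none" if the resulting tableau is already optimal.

s2

Pivot element 17/5. New z-row = old z-row − (-28/5)·(row 1/(17/5)).
Updated z-row coefficients: x1: 72/17, x2: 0, x3: 0, s1: 28/17, s2: -1/17.
The most negative is -1/17 in column s2, so s2 would enter next.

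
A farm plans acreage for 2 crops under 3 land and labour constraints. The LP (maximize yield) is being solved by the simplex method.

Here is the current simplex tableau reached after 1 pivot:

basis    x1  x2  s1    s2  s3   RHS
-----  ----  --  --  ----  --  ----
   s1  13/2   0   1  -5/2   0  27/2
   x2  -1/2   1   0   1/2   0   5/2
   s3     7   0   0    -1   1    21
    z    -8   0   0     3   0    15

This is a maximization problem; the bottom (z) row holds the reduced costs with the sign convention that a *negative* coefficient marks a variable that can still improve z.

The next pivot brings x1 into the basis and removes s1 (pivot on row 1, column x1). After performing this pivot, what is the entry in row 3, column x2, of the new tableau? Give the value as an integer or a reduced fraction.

Pivot element is row 1, column x1: 13/2.
Normalize row 1: new (row 1, x2) = 0/(13/2) = 0.
row 3 ← row 3 − 7·(new row 1): 0 − 7·0 = 0.

0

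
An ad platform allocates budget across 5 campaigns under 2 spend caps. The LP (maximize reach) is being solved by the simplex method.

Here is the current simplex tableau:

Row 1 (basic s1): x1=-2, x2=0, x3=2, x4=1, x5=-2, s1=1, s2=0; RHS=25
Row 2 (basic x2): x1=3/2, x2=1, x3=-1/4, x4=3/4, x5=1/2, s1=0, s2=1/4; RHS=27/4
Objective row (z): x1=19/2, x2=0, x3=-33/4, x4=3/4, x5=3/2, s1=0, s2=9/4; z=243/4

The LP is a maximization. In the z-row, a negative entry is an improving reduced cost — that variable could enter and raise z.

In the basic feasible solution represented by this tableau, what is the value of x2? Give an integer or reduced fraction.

x2 is basic (row 2); its value is the RHS of that row: 27/4.

27/4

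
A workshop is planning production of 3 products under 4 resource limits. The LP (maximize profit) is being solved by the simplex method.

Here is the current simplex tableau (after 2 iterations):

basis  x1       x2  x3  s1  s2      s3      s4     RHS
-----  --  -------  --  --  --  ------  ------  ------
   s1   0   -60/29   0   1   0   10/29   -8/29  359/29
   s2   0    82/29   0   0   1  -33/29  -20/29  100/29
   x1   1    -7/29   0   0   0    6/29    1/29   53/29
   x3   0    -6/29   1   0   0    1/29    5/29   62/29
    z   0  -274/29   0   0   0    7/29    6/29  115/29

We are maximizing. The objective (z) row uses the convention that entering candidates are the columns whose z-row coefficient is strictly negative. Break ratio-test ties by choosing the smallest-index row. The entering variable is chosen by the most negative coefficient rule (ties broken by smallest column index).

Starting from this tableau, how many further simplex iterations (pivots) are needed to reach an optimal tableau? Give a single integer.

pivot: x2 in, s2 out → z = 635/41
pivot: s3 in, x1 out → z = 253/3
pivot: s4 in, x3 out → z = 171
No improving column remains; optimal.

3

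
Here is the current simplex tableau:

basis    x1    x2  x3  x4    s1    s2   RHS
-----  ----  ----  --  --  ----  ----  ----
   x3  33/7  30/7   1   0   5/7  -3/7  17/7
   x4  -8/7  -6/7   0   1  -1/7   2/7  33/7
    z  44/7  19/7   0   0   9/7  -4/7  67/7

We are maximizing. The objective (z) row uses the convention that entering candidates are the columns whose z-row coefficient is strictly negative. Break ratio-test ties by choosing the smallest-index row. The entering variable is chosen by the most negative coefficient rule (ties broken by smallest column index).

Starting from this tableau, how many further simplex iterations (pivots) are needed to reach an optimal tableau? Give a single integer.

1

pivot: s2 in, x4 out → z = 19
No improving column remains; optimal.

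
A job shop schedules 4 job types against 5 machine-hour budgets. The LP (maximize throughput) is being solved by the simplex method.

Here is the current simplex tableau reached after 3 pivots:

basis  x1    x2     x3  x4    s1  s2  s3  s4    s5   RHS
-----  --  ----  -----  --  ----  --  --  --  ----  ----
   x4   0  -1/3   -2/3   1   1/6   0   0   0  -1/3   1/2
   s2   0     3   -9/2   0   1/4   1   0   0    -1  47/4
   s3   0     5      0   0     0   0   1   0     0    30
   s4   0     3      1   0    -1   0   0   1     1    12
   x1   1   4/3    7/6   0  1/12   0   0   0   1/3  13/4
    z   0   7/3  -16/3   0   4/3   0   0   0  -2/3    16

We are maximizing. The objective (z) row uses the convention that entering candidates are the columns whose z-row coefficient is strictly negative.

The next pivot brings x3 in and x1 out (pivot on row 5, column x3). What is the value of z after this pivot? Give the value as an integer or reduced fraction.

Minimum ratio for x3: (13/4)/(7/6) = 39/14.
z changes by −(z-row coeff of x3)·ratio = −(-16/3)·(39/14) = 104/7.
New z = 16 + (104/7) = 216/7.

216/7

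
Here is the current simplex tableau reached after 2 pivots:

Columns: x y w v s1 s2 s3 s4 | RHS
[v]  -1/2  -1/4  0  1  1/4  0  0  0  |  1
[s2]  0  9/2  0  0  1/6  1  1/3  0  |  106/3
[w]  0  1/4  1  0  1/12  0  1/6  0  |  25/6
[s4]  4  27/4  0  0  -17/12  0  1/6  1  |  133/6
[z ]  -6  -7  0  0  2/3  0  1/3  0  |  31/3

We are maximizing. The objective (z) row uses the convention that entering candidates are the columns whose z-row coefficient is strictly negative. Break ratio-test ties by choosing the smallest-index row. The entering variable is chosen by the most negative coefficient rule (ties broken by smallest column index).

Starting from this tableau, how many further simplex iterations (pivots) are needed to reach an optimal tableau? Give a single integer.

3

pivot: y in, s4 out → z = 2699/81
pivot: x in, y out → z = 523/12
pivot: s1 in, w out → z = 233/2
No improving column remains; optimal.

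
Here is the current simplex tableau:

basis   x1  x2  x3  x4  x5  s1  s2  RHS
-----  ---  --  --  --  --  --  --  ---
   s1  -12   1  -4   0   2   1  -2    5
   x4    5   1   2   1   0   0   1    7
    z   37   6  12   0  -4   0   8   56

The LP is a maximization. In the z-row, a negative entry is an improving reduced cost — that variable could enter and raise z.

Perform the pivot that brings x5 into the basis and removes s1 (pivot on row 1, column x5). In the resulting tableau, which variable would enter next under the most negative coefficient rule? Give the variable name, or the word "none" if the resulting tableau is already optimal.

Pivot element 2. New z-row = old z-row − (-4)·(row 1/2).
Updated z-row coefficients: x1: 13, x2: 8, x3: 4, x4: 0, x5: 0, s1: 2, s2: 4.
No coefficient is strictly negative; the tableau after this pivot is optimal.

none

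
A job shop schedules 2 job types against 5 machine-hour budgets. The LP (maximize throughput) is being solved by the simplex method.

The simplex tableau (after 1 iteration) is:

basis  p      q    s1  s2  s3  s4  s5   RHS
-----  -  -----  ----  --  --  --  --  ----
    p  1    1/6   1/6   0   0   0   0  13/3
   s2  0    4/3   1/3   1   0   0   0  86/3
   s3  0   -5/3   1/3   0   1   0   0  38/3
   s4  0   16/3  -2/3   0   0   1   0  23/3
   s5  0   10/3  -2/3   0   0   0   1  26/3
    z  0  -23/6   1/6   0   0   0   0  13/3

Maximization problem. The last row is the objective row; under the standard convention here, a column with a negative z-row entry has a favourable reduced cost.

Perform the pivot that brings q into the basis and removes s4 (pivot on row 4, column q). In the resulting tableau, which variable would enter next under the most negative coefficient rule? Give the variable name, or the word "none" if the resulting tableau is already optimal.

s1

Pivot element 16/3. New z-row = old z-row − (-23/6)·(row 4/(16/3)).
Updated z-row coefficients: p: 0, q: 0, s1: -5/16, s2: 0, s3: 0, s4: 23/32, s5: 0.
The most negative is -5/16 in column s1, so s1 would enter next.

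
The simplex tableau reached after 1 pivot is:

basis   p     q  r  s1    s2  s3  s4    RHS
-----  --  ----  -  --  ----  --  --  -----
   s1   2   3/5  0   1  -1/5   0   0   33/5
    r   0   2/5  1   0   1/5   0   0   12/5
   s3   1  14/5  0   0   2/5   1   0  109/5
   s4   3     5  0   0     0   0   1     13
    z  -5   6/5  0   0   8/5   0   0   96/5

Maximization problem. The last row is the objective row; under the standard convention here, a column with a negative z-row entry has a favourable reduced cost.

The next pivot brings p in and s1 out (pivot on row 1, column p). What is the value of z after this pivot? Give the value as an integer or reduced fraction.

357/10

Minimum ratio for p: (33/5)/2 = 33/10.
z changes by −(z-row coeff of p)·ratio = −(-5)·(33/10) = 33/2.
New z = 96/5 + (33/2) = 357/10.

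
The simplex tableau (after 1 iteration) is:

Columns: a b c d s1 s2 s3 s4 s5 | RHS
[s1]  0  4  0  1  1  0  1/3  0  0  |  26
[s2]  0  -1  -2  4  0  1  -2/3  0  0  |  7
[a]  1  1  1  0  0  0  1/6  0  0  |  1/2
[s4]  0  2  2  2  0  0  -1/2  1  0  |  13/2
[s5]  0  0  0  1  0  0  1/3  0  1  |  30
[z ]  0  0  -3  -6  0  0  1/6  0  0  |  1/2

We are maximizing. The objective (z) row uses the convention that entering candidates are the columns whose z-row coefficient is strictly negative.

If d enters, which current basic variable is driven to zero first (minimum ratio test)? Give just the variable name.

s2

Ratios: row 1 (s1): 26/1 = 26; row 2 (s2): 7/4 = 7/4; row 3 (a): entry 0 ≤ 0, skip; row 4 (s4): (13/2)/2 = 13/4; row 5 (s5): 30/1 = 30.
Minimum ratio 7/4 is in the s2 row, so s2 leaves.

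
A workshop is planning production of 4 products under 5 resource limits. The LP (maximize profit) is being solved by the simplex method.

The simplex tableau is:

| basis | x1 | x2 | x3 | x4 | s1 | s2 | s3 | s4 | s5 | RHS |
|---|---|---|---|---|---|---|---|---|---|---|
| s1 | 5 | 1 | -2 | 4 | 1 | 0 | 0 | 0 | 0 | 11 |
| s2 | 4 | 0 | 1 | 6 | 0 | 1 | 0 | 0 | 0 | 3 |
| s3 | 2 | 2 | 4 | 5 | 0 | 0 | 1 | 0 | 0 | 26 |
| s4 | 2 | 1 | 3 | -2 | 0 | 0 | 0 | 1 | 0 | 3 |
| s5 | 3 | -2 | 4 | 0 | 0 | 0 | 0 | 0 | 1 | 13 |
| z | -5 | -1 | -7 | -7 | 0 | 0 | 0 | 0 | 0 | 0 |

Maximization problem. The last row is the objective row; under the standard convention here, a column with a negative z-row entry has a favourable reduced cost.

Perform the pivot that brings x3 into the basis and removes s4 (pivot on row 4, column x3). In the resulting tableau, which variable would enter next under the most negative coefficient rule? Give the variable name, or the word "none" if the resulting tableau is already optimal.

x4

Pivot element 3. New z-row = old z-row − (-7)·(row 4/3).
Updated z-row coefficients: x1: -1/3, x2: 4/3, x3: 0, x4: -35/3, s1: 0, s2: 0, s3: 0, s4: 7/3, s5: 0.
The most negative is -35/3 in column x4, so x4 would enter next.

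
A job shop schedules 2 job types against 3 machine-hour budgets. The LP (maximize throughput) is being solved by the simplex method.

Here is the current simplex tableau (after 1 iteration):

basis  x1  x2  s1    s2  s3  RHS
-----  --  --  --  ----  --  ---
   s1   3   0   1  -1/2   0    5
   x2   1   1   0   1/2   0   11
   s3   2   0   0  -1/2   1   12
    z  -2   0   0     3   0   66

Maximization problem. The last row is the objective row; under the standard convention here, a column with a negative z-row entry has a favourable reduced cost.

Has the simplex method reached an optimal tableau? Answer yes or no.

Column x1 has objective-row coefficient -2, which is negative; an improving pivot exists, so not yet optimal.

no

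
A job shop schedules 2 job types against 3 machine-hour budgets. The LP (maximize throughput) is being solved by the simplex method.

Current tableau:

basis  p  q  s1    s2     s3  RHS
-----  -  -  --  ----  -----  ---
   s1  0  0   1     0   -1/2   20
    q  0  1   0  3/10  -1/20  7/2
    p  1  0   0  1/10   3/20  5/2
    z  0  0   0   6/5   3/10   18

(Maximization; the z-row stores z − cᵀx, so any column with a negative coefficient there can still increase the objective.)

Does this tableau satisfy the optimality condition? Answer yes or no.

No objective-row coefficient is strictly negative, so no entering variable exists; the tableau is optimal.

yes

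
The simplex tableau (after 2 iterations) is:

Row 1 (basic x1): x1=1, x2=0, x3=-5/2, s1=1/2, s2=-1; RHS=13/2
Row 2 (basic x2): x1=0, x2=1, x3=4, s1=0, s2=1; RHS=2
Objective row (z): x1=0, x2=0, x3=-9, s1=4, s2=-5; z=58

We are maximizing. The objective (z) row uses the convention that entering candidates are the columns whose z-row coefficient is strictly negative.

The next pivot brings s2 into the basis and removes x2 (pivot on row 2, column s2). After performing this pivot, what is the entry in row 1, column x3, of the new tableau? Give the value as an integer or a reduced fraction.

3/2

Pivot element is row 2, column s2: 1.
Normalize row 2: new (row 2, x3) = 4/1 = 4.
row 1 ← row 1 − (-1)·(new row 2): -5/2 − (-1)·4 = 3/2.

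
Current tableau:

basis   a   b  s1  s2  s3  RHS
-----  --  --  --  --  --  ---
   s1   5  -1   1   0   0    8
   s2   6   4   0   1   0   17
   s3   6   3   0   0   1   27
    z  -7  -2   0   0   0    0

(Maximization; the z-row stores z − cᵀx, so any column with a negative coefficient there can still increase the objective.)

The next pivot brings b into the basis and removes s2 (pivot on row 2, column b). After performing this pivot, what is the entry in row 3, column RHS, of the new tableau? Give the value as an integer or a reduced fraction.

Pivot element is row 2, column b: 4.
Normalize row 2: new (row 2, RHS) = 17/4 = 17/4.
row 3 ← row 3 − 3·(new row 2): 27 − 3·(17/4) = 57/4.

57/4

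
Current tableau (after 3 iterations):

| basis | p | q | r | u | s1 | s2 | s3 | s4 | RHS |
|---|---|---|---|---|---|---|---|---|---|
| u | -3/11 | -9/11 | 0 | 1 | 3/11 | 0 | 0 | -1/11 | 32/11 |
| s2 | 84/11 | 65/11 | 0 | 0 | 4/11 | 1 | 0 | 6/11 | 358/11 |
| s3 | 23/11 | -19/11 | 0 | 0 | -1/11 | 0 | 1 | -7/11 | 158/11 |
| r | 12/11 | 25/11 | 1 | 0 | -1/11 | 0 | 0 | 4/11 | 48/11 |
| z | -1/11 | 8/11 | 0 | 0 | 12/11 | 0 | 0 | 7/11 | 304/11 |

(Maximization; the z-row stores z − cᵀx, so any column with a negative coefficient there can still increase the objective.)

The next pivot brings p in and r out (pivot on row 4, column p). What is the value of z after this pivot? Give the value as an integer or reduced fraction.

28

Minimum ratio for p: (48/11)/(12/11) = 4.
z changes by −(z-row coeff of p)·ratio = −(-1/11)·4 = 4/11.
New z = 304/11 + (4/11) = 28.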